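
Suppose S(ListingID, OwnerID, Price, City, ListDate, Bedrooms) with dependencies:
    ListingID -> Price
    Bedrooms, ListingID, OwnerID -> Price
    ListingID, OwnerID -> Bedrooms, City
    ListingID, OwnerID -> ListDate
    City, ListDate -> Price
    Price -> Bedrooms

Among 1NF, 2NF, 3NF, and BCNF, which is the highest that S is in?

1NF

Candidate key: {ListingID, OwnerID}. Prime attributes: {ListingID, OwnerID}.
ListingID -> Price: {ListingID}⁺ = {Bedrooms, ListingID, Price}, which is not all of the attributes, so the left side is not a superkey — BCNF is violated.
ListingID -> Price determines the non-prime attribute {Price} from a non-superkey — 3NF is violated.
Since {ListingID} ⊂ {ListingID, OwnerID} and {ListingID}⁺ ⊇ {Bedrooms, Price} with {Bedrooms, Price} non-prime, there is a partial dependency; 2NF fails.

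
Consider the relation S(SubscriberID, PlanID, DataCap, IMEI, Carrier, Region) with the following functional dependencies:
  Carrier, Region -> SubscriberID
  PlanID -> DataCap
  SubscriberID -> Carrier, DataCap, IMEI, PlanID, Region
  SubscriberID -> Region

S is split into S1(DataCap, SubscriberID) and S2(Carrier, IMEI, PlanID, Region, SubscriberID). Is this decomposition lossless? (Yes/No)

Yes

S1 ∩ S2 = {SubscriberID}; its closure under F is {Carrier, DataCap, IMEI, PlanID, Region, SubscriberID}.
S1 is contained in that closure, so S1 ∩ S2 -> S1 holds and the join is lossless.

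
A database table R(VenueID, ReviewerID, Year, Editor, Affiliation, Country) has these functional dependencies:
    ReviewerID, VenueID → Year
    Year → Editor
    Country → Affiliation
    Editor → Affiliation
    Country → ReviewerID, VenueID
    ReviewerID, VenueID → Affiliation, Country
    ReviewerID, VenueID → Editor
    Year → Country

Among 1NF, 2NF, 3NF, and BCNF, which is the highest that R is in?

2NF

Candidate keys: {Country}, {ReviewerID, VenueID}, {Year}. Prime attributes: {Country, ReviewerID, VenueID, Year}.
For Editor → Affiliation we have {Editor}⁺ = {Affiliation, Editor}; {Editor} is not a superkey, so BCNF fails.
Because {Affiliation} is non-prime and the left side of Editor → Affiliation is not a superkey, the relation is not in 3NF.
No non-prime attribute depends on a proper subset of any candidate key, so 2NF holds.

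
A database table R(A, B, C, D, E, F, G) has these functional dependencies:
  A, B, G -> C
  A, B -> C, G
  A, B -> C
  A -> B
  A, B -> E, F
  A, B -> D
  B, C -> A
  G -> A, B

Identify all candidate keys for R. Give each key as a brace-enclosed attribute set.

{A}, {B, C}, {G}

{A}⁺ = {A, B, C, D, E, F, G} — all of the relation — so {A} is a candidate key.
{G}⁺ = {A, B, C, D, E, F, G} — all of the relation — so {G} is a candidate key.
{B, C}⁺ = {A, B, C, D, E, F, G} — all of the relation — so {B, C} is a candidate key.
No proper subset of any of these is a key, and no other minimal superkey exists.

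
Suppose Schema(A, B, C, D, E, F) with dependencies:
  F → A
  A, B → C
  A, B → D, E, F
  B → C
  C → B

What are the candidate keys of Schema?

{A, B}, {A, C}, {B, F}, {C, F}

{A, B} is a candidate key since {A, B}⁺ = {A, B, C, D, E, F} covers every attribute.
{A, C} is a candidate key since {A, C}⁺ = {A, B, C, D, E, F} covers every attribute.
{B, F} is a candidate key since {B, F}⁺ = {A, B, C, D, E, F} covers every attribute.
{C, F} is a candidate key since {C, F}⁺ = {A, B, C, D, E, F} covers every attribute.
These are minimal and exhaustive — every other superkey contains one of them.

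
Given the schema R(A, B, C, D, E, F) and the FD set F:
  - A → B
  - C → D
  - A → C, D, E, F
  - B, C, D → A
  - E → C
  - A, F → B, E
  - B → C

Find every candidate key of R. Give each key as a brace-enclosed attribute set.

{A}⁺ = {A, B, C, D, E, F}, which is every attribute, so {A} is a candidate key.
{B}⁺ = {A, B, C, D, E, F}, which is every attribute, so {B} is a candidate key.
No proper subset of any of these is a key, and no other minimal superkey exists.

{A}, {B}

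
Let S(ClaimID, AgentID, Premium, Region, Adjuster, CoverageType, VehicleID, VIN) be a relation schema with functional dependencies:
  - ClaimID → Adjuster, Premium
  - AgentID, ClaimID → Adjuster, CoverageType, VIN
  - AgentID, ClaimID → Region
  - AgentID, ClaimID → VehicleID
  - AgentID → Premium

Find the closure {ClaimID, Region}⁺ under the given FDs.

Start with {ClaimID, Region}.
ClaimID → Adjuster, Premium applies; add {Adjuster, Premium} → now {Adjuster, ClaimID, Premium, Region}.
No further FD applies.

{Adjuster, ClaimID, Premium, Region}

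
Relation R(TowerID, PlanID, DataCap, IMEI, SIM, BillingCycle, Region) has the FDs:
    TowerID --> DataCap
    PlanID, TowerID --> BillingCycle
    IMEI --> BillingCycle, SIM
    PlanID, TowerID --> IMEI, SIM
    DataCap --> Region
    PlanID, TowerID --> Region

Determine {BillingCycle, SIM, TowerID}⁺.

{BillingCycle, DataCap, Region, SIM, TowerID}

Start with {BillingCycle, SIM, TowerID}.
TowerID --> DataCap applies; add {DataCap} → now {BillingCycle, DataCap, SIM, TowerID}.
DataCap --> Region applies; add {Region} → now {BillingCycle, DataCap, Region, SIM, TowerID}.
No further FD applies.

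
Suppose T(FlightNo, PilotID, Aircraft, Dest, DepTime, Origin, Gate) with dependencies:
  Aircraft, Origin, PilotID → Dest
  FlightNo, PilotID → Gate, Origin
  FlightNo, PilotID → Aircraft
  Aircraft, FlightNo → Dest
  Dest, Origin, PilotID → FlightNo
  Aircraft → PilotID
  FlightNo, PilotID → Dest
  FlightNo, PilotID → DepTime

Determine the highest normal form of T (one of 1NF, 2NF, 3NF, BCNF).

Candidate keys: {Aircraft, FlightNo}, {Aircraft, Origin}, {Dest, Origin, PilotID}, {FlightNo, PilotID}. Prime attributes: {Aircraft, Dest, FlightNo, Origin, PilotID}.
Aircraft → PilotID: {Aircraft}⁺ = {Aircraft, PilotID}, which is not all of the attributes, so the left side is not a superkey — BCNF is violated.
But every attribute on its right side ({PilotID}) is prime, and the same holds for every other non-superkey FD, so 3NF still holds.

3NF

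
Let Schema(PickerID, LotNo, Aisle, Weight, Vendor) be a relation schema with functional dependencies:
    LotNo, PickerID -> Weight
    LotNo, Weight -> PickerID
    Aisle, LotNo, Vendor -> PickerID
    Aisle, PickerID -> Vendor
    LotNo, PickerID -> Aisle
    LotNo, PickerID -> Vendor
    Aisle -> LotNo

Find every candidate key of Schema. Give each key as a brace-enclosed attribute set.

{Aisle, PickerID}, {Aisle, Vendor}, {Aisle, Weight}, {LotNo, PickerID}, {LotNo, Weight}

{Aisle, PickerID}⁺ = {Aisle, LotNo, PickerID, Vendor, Weight} — all of the relation — so {Aisle, PickerID} is a candidate key.
{Aisle, Vendor}⁺ = {Aisle, LotNo, PickerID, Vendor, Weight} — all of the relation — so {Aisle, Vendor} is a candidate key.
{Aisle, Weight}⁺ = {Aisle, LotNo, PickerID, Vendor, Weight} — all of the relation — so {Aisle, Weight} is a candidate key.
{LotNo, PickerID}⁺ = {Aisle, LotNo, PickerID, Vendor, Weight} — all of the relation — so {LotNo, PickerID} is a candidate key.
{LotNo, Weight}⁺ = {Aisle, LotNo, PickerID, Vendor, Weight} — all of the relation — so {LotNo, Weight} is a candidate key.
Any other superkey properly contains one of these, so there are no further candidate keys.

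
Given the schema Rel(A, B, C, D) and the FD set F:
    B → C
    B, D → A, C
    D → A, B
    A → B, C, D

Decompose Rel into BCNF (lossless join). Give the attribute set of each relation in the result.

{A, B, D}; {B, C}

Candidate keys of the original relation: {A}, {D}.
{A, B, C, D}: {B} determines {B, C} here but is not a superkey — split on B → C, giving {B, C} and {A, B, D}.
{B, C}: every determinant is a superkey — BCNF.
{A, B, D}: every determinant is a superkey — BCNF.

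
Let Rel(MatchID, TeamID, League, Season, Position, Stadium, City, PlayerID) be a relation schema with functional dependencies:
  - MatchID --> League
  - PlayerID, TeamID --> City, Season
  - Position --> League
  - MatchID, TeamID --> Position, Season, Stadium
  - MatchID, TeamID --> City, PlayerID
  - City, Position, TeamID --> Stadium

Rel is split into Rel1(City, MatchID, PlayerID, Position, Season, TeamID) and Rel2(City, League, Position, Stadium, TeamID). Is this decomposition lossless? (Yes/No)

Yes

The shared attributes are {City, Position, TeamID} and {City, Position, TeamID}⁺ = {City, League, Position, Stadium, TeamID}.
Rel2 is contained in that closure, so Rel1 ∩ Rel2 --> Rel2 holds and the join is lossless.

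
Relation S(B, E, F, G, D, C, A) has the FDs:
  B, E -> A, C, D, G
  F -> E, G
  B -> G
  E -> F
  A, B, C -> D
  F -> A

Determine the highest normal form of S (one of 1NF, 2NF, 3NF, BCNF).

1NF

Candidate keys: {B, E}, {B, F}. Prime attributes: {B, E, F}.
F -> E, G breaks BCNF: {F}⁺ = {A, E, F, G}, so {F} is not a superkey.
F -> E, G has non-prime {G} on the right and a non-superkey on the left, so 3NF fails.
Since {B} ⊂ {B, E} and {B}⁺ ⊇ {G} with {G} non-prime, there is a partial dependency; 2NF fails.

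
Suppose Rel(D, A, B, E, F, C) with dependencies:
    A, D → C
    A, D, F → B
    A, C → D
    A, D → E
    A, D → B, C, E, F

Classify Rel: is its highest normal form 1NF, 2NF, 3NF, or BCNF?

BCNF

Candidate keys: {A, C}, {A, D}. Prime attributes: {A, C, D}.
The left-hand side of every FD is a superkey, so BCNF is satisfied.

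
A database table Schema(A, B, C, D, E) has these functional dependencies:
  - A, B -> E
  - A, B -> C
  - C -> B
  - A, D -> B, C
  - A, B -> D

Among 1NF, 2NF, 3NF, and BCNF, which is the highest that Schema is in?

Candidate keys: {A, B}, {A, C}, {A, D}. Prime attributes: {A, B, C, D}.
C -> B: {C}⁺ = {B, C}, which is not all of the attributes, so the left side is not a superkey — BCNF is violated.
Since {B} ⊆ prime attributes and every other non-superkey FD also has a prime right side, the schema is in 3NF.

3NF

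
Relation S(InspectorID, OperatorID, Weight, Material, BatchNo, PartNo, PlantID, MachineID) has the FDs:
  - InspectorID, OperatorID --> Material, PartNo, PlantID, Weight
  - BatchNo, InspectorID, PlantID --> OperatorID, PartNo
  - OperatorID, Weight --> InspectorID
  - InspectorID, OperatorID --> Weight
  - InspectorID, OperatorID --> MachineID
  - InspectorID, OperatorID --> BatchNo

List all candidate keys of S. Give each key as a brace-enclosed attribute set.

Closure of {InspectorID, OperatorID} is {BatchNo, InspectorID, MachineID, Material, OperatorID, PartNo, PlantID, Weight}, the whole schema; {InspectorID, OperatorID} is a candidate key.
Closure of {OperatorID, Weight} is {BatchNo, InspectorID, MachineID, Material, OperatorID, PartNo, PlantID, Weight}, the whole schema; {OperatorID, Weight} is a candidate key.
Closure of {BatchNo, InspectorID, PlantID} is {BatchNo, InspectorID, MachineID, Material, OperatorID, PartNo, PlantID, Weight}, the whole schema; {BatchNo, InspectorID, PlantID} is a candidate key.
These are minimal and exhaustive — every other superkey contains one of them.

{BatchNo, InspectorID, PlantID}, {InspectorID, OperatorID}, {OperatorID, Weight}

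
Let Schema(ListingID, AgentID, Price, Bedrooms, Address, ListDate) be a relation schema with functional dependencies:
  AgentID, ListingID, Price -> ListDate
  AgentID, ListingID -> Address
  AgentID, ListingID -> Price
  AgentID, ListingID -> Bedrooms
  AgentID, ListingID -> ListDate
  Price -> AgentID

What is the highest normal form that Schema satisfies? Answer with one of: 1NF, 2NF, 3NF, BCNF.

Candidate keys: {AgentID, ListingID}, {ListingID, Price}. Prime attributes: {AgentID, ListingID, Price}.
Price -> AgentID: {Price}⁺ = {AgentID, Price}, which is not all of the attributes, so the left side is not a superkey — BCNF is violated.
But every attribute on its right side ({AgentID}) is prime, and the same holds for every other non-superkey FD, so 3NF still holds.

3NF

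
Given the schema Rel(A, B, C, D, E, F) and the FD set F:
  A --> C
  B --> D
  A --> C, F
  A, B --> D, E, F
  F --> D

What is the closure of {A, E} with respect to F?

Start with {A, E}.
A --> C applies; add {C} → now {A, C, E}.
A --> C, F applies; add {F} → now {A, C, E, F}.
F --> D applies; add {D} → now {A, C, D, E, F}.
No further FD applies.

{A, C, D, E, F}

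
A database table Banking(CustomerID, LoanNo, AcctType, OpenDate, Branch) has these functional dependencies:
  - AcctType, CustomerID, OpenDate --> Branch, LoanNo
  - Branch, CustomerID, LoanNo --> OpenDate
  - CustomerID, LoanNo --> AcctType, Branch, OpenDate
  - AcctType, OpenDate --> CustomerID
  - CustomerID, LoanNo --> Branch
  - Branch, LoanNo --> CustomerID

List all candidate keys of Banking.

{AcctType, OpenDate}, {Branch, LoanNo}, {CustomerID, LoanNo}

{AcctType, OpenDate} is a candidate key since {AcctType, OpenDate}⁺ = {AcctType, Branch, CustomerID, LoanNo, OpenDate} covers every attribute.
{Branch, LoanNo} is a candidate key since {Branch, LoanNo}⁺ = {AcctType, Branch, CustomerID, LoanNo, OpenDate} covers every attribute.
{CustomerID, LoanNo} is a candidate key since {CustomerID, LoanNo}⁺ = {AcctType, Branch, CustomerID, LoanNo, OpenDate} covers every attribute.
No proper subset of any of these is a key, and no other minimal superkey exists.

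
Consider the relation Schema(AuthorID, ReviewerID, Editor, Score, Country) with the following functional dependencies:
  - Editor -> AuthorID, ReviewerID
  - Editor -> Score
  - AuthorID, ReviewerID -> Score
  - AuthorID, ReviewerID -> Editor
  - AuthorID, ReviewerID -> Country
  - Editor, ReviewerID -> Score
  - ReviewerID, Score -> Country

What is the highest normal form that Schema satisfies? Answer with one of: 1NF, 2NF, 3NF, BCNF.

2NF

Candidate keys: {AuthorID, ReviewerID}, {Editor}. Prime attributes: {AuthorID, Editor, ReviewerID}.
ReviewerID, Score -> Country breaks BCNF: {ReviewerID, Score}⁺ = {Country, ReviewerID, Score}, so {ReviewerID, Score} is not a superkey.
ReviewerID, Score -> Country has non-prime {Country} on the right and a non-superkey on the left, so 3NF fails.
No non-prime attribute depends on a proper subset of any candidate key, so 2NF holds.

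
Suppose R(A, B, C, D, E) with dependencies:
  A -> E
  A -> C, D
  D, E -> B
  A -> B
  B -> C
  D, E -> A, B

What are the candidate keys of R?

Closure of {A} is {A, B, C, D, E}, the whole schema; {A} is a candidate key.
Closure of {D, E} is {A, B, C, D, E}, the whole schema; {D, E} is a candidate key.
No proper subset of any of these is a key, and no other minimal superkey exists.

{A}, {D, E}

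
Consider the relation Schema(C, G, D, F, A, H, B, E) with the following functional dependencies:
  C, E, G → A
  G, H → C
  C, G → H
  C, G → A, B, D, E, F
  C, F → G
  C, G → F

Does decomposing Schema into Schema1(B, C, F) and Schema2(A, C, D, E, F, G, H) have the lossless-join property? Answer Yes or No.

Yes

The shared attributes are {C, F} and {C, F}⁺ = {A, B, C, D, E, F, G, H}.
Schema1 is contained in that closure, so Schema1 ∩ Schema2 → Schema1 holds and the join is lossless.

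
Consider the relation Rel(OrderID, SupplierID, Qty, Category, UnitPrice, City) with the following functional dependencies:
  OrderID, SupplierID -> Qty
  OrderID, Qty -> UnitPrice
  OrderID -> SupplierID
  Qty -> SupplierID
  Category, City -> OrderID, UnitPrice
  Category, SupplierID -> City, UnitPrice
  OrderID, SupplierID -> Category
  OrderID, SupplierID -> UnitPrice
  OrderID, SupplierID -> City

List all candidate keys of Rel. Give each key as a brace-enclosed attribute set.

{OrderID}⁺ = {Category, City, OrderID, Qty, SupplierID, UnitPrice}, which is every attribute, so {OrderID} is a candidate key.
{Category, City}⁺ = {Category, City, OrderID, Qty, SupplierID, UnitPrice}, which is every attribute, so {Category, City} is a candidate key.
{Category, Qty}⁺ = {Category, City, OrderID, Qty, SupplierID, UnitPrice}, which is every attribute, so {Category, Qty} is a candidate key.
{Category, SupplierID}⁺ = {Category, City, OrderID, Qty, SupplierID, UnitPrice}, which is every attribute, so {Category, SupplierID} is a candidate key.
No proper subset of any of these is a key, and no other minimal superkey exists.

{Category, City}, {Category, Qty}, {Category, SupplierID}, {OrderID}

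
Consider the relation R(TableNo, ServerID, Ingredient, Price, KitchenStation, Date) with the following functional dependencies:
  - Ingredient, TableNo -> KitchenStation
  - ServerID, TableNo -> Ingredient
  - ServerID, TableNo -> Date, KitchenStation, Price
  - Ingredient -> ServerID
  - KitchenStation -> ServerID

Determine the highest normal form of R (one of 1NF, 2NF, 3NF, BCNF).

3NF

Candidate keys: {Ingredient, TableNo}, {KitchenStation, TableNo}, {ServerID, TableNo}. Prime attributes: {Ingredient, KitchenStation, ServerID, TableNo}.
Ingredient -> ServerID: {Ingredient}⁺ = {Ingredient, ServerID}, which is not all of the attributes, so the left side is not a superkey — BCNF is violated.
But every attribute on its right side ({ServerID}) is prime, and the same holds for every other non-superkey FD, so 3NF still holds.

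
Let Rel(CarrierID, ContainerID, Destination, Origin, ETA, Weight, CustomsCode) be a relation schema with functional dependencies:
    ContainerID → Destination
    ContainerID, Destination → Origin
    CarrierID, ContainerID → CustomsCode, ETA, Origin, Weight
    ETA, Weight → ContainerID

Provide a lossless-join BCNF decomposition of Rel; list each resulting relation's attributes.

{CarrierID, CustomsCode, ETA, Weight}; {ContainerID, Destination, Origin}; {ContainerID, ETA, Weight}

Candidate keys of the original relation: {CarrierID, ContainerID}, {CarrierID, ETA, Weight}.
{CarrierID, ContainerID, CustomsCode, Destination, ETA, Origin, Weight}: {ContainerID} determines {ContainerID, Destination, Origin} here but is not a superkey — split on ContainerID → Destination, Origin, giving {ContainerID, Destination, Origin} and {CarrierID, ContainerID, CustomsCode, ETA, Weight}.
{ContainerID, Destination, Origin}: every determinant is a superkey — BCNF.
{CarrierID, ContainerID, CustomsCode, ETA, Weight}: {ETA, Weight} determines {ContainerID, ETA, Weight} here but is not a superkey — split on ETA, Weight → ContainerID, giving {ContainerID, ETA, Weight} and {CarrierID, CustomsCode, ETA, Weight}.
{ContainerID, ETA, Weight}: every determinant is a superkey — BCNF.
{CarrierID, CustomsCode, ETA, Weight}: every determinant is a superkey — BCNF.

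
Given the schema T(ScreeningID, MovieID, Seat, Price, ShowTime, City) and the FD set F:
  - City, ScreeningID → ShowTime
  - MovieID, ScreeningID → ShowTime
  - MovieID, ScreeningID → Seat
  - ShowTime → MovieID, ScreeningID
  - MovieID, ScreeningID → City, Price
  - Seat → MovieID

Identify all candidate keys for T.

{City, ScreeningID}, {MovieID, ScreeningID}, {ScreeningID, Seat}, {ShowTime}

{ShowTime}⁺ = {City, MovieID, Price, ScreeningID, Seat, ShowTime} — all of the relation — so {ShowTime} is a candidate key.
{City, ScreeningID}⁺ = {City, MovieID, Price, ScreeningID, Seat, ShowTime} — all of the relation — so {City, ScreeningID} is a candidate key.
{MovieID, ScreeningID}⁺ = {City, MovieID, Price, ScreeningID, Seat, ShowTime} — all of the relation — so {MovieID, ScreeningID} is a candidate key.
{ScreeningID, Seat}⁺ = {City, MovieID, Price, ScreeningID, Seat, ShowTime} — all of the relation — so {ScreeningID, Seat} is a candidate key.
No proper subset of any of these is a key, and no other minimal superkey exists.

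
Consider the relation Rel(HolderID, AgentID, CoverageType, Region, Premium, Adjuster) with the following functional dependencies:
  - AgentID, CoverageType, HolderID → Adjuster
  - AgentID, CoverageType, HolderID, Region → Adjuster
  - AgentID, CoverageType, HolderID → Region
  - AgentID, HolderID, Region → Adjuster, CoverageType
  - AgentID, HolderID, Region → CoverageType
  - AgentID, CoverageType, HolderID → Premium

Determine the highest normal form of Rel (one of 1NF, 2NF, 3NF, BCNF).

BCNF

Candidate keys: {AgentID, CoverageType, HolderID}, {AgentID, HolderID, Region}. Prime attributes: {AgentID, CoverageType, HolderID, Region}.
Each dependency's left side is a superkey — BCNF holds.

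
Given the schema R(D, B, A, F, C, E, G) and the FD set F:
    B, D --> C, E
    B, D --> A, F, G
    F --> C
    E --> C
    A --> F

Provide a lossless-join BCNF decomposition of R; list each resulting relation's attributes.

Candidate key of the original relation: {B, D}.
In {A, B, C, D, E, F, G}, {F} is not a superkey ({F}⁺ restricted to this set is {C, F}), so split on F --> C into {C, F} and {A, B, D, E, F, G}.
{C, F} is in BCNF.
In {A, B, D, E, F, G}, {A} is not a superkey ({A}⁺ restricted to this set is {A, F}), so split on A --> F into {A, F} and {A, B, D, E, G}.
{A, F} is in BCNF.
{A, B, D, E, G} is in BCNF.

{A, B, D, E, G}; {A, F}; {C, F}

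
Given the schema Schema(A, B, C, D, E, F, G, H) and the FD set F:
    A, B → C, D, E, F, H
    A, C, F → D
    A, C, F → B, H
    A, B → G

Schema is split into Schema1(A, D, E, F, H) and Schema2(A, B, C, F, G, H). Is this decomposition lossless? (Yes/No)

Common attributes: {A, F, H}; their closure is {A, F, H}.
Neither Schema1 nor Schema2 is contained in that closure, so the decomposition is lossy.

No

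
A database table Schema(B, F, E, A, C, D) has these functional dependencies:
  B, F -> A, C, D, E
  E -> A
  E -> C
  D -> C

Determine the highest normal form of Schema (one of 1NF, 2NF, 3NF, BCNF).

Candidate key: {B, F}. Prime attributes: {B, F}.
E -> A: {E}⁺ = {A, C, E}, which is not all of the attributes, so the left side is not a superkey — BCNF is violated.
E -> A determines the non-prime attribute {A} from a non-superkey — 3NF is violated.
No non-prime attribute depends on a proper subset of any candidate key, so 2NF holds.

2NF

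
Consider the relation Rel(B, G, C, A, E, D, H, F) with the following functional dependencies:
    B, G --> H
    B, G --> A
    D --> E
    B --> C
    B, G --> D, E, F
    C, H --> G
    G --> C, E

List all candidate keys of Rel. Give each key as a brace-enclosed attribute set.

{B, G}, {B, H}

No FD produces {B}, so it must be in every candidate key.
{B, G}⁺ = {A, B, C, D, E, F, G, H} — all of the relation — so {B, G} is a candidate key.
{B, H}⁺ = {A, B, C, D, E, F, G, H} — all of the relation — so {B, H} is a candidate key.
Any other superkey properly contains one of these, so there are no further candidate keys.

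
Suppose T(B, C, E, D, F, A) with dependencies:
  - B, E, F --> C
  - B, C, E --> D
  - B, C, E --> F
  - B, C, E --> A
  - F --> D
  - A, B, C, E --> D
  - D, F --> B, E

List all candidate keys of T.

Closure of {F} is {A, B, C, D, E, F}, the whole schema; {F} is a candidate key.
Closure of {B, C, E} is {A, B, C, D, E, F}, the whole schema; {B, C, E} is a candidate key.
These are minimal and exhaustive — every other superkey contains one of them.

{B, C, E}, {F}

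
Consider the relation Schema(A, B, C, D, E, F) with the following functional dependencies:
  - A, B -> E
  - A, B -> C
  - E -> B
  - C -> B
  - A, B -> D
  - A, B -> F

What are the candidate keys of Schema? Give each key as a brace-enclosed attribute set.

No FD produces {A}, so it must be in every candidate key.
Closure of {A, B} is {A, B, C, D, E, F}, the whole schema; {A, B} is a candidate key.
Closure of {A, C} is {A, B, C, D, E, F}, the whole schema; {A, C} is a candidate key.
Closure of {A, E} is {A, B, C, D, E, F}, the whole schema; {A, E} is a candidate key.
No proper subset of any of these is a key, and no other minimal superkey exists.

{A, B}, {A, C}, {A, E}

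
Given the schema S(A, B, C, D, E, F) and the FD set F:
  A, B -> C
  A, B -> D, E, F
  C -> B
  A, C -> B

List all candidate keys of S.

{A, B}, {A, C}

No FD produces {A}, so it must be in every candidate key.
{A, B} is a candidate key since {A, B}⁺ = {A, B, C, D, E, F} covers every attribute.
{A, C} is a candidate key since {A, C}⁺ = {A, B, C, D, E, F} covers every attribute.
These are minimal and exhaustive — every other superkey contains one of them.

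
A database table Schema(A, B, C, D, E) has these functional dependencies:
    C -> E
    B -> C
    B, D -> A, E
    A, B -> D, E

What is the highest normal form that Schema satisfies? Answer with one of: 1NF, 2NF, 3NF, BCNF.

Candidate keys: {A, B}, {B, D}. Prime attributes: {A, B, D}.
For C -> E we have {C}⁺ = {C, E}; {C} is not a superkey, so BCNF fails.
C -> E determines the non-prime attribute {E} from a non-superkey — 3NF is violated.
Since {B} ⊂ {A, B} and {B}⁺ ⊇ {C, E} with {C, E} non-prime, there is a partial dependency; 2NF fails.

1NF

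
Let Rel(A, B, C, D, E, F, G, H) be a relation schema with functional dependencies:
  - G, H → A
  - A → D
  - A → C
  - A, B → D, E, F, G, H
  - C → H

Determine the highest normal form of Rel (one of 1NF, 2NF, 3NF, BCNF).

Candidate keys: {A, B}, {B, C, G}, {B, G, H}. Prime attributes: {A, B, C, G, H}.
For G, H → A we have {G, H}⁺ = {A, C, D, G, H}; {G, H} is not a superkey, so BCNF fails.
A → D determines the non-prime attribute {D} from a non-superkey — 3NF is violated.
{A} is a proper subset of the key {A, B}, and {A}⁺ contains the non-prime attribute {D} — a partial dependency, so 2NF is violated.

1NF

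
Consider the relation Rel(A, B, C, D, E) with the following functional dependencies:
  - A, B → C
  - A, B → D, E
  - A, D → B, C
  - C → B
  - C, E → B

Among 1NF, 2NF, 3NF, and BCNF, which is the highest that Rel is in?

Candidate keys: {A, B}, {A, C}, {A, D}. Prime attributes: {A, B, C, D}.
C → B: {C}⁺ = {B, C}, which is not all of the attributes, so the left side is not a superkey — BCNF is violated.
Its right-hand attributes {B} are all prime, as are those of every other non-superkey FD — the relation is in 3NF.

3NF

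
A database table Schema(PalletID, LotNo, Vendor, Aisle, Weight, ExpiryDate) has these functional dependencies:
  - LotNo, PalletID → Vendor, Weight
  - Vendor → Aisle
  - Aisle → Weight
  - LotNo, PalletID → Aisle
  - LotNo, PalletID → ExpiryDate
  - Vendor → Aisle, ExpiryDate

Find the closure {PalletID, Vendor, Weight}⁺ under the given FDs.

Start with {PalletID, Vendor, Weight}.
Vendor → Aisle applies; add {Aisle} → now {Aisle, PalletID, Vendor, Weight}.
Vendor → Aisle, ExpiryDate applies; add {ExpiryDate} → now {Aisle, ExpiryDate, PalletID, Vendor, Weight}.
No further FD applies.

{Aisle, ExpiryDate, PalletID, Vendor, Weight}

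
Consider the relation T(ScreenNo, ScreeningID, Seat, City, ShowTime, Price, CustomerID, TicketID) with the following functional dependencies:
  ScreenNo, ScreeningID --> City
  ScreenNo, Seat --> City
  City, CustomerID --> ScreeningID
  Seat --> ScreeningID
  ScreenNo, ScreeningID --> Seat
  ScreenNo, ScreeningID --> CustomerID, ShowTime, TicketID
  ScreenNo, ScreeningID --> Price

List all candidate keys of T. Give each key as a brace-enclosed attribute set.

{ScreenNo} never appears on the right of any FD, so every key must include it.
{ScreenNo, ScreeningID}⁺ = {City, CustomerID, Price, ScreenNo, ScreeningID, Seat, ShowTime, TicketID}, which is every attribute, so {ScreenNo, ScreeningID} is a candidate key.
{ScreenNo, Seat}⁺ = {City, CustomerID, Price, ScreenNo, ScreeningID, Seat, ShowTime, TicketID}, which is every attribute, so {ScreenNo, Seat} is a candidate key.
{City, CustomerID, ScreenNo}⁺ = {City, CustomerID, Price, ScreenNo, ScreeningID, Seat, ShowTime, TicketID}, which is every attribute, so {City, CustomerID, ScreenNo} is a candidate key.
Any other superkey properly contains one of these, so there are no further candidate keys.

{City, CustomerID, ScreenNo}, {ScreenNo, ScreeningID}, {ScreenNo, Seat}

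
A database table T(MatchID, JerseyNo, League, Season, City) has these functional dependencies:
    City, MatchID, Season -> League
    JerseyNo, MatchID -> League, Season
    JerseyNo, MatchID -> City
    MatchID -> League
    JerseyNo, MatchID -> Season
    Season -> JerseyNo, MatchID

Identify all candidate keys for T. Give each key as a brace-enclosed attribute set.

{Season}⁺ = {City, JerseyNo, League, MatchID, Season} — all of the relation — so {Season} is a candidate key.
{JerseyNo, MatchID}⁺ = {City, JerseyNo, League, MatchID, Season} — all of the relation — so {JerseyNo, MatchID} is a candidate key.
No proper subset of any of these is a key, and no other minimal superkey exists.

{JerseyNo, MatchID}, {Season}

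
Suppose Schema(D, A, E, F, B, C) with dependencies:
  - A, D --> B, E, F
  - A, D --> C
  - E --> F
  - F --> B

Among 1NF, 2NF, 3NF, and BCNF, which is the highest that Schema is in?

Candidate key: {A, D}. Prime attributes: {A, D}.
E --> F: {E}⁺ = {B, E, F}, which is not all of the attributes, so the left side is not a superkey — BCNF is violated.
Because {F} is non-prime and the left side of E --> F is not a superkey, the relation is not in 3NF.
Checking every proper subset of each key, none determines a non-prime attribute — 2NF is satisfied.

2NF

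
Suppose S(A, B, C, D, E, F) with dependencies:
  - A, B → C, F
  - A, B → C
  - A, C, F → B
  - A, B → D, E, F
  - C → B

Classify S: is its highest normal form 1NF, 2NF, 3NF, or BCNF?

Candidate keys: {A, B}, {A, C}. Prime attributes: {A, B, C}.
C → B: {C}⁺ = {B, C}, which is not all of the attributes, so the left side is not a superkey — BCNF is violated.
Its right-hand attributes {B} are all prime, as are those of every other non-superkey FD — the relation is in 3NF.

3NF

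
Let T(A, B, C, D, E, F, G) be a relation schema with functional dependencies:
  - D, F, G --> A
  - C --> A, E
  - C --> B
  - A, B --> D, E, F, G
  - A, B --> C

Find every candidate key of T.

Closure of {C} is {A, B, C, D, E, F, G}, the whole schema; {C} is a candidate key.
Closure of {A, B} is {A, B, C, D, E, F, G}, the whole schema; {A, B} is a candidate key.
Closure of {B, D, F, G} is {A, B, C, D, E, F, G}, the whole schema; {B, D, F, G} is a candidate key.
No proper subset of any of these is a key, and no other minimal superkey exists.

{A, B}, {B, D, F, G}, {C}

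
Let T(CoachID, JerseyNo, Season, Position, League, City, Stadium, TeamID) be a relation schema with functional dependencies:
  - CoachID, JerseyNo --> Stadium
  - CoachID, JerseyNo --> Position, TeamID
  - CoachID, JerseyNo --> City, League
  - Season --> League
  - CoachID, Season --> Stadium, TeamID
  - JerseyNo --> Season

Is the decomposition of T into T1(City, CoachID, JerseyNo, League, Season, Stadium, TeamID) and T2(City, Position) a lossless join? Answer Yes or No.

No

T1 ∩ T2 = {City}; its closure under F is {City}.
T1 ⊄ {City} and T2 ⊄ {City}, so the split is lossy.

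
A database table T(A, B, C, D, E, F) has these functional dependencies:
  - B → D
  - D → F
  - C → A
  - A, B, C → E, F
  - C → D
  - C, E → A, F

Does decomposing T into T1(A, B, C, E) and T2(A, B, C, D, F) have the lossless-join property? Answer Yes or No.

The shared attributes are {A, B, C} and {A, B, C}⁺ = {A, B, C, D, E, F}.
This includes all of T1, so the common attributes are a superkey of T1 — the join is lossless.

Yes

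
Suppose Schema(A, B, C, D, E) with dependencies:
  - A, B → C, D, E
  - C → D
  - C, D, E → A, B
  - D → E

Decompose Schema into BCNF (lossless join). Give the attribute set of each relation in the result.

{A, B, C, D}; {D, E}

Candidate keys of the original relation: {A, B}, {C}.
In {A, B, C, D, E}, {D} is not a superkey ({D}⁺ restricted to this set is {D, E}), so split on D → E into {D, E} and {A, B, C, D}.
{D, E} is in BCNF.
{A, B, C, D} is in BCNF.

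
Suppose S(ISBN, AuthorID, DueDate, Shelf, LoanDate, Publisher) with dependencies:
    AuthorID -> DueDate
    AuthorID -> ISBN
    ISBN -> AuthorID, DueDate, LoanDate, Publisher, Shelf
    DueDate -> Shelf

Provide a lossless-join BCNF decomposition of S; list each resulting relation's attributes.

{AuthorID, DueDate, ISBN, LoanDate, Publisher}; {DueDate, Shelf}

Candidate keys of the original relation: {AuthorID}, {ISBN}.
{AuthorID, DueDate, ISBN, LoanDate, Publisher, Shelf}: {DueDate} determines {DueDate, Shelf} here but is not a superkey — split on DueDate -> Shelf, giving {DueDate, Shelf} and {AuthorID, DueDate, ISBN, LoanDate, Publisher}.
{DueDate, Shelf}: every determinant is a superkey — BCNF.
{AuthorID, DueDate, ISBN, LoanDate, Publisher}: every determinant is a superkey — BCNF.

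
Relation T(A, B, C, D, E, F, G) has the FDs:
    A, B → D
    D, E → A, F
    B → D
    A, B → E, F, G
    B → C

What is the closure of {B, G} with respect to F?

Start with {B, G}.
B → D applies; add {D} → now {B, D, G}.
B → C applies; add {C} → now {B, C, D, G}.
No further FD applies.

{B, C, D, G}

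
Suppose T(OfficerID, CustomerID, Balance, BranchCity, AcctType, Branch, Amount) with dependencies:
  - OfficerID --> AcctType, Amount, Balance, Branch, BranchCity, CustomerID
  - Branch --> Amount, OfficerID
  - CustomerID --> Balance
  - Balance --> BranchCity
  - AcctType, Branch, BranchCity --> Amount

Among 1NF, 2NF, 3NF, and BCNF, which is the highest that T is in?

Candidate keys: {Branch}, {OfficerID}. Prime attributes: {Branch, OfficerID}.
CustomerID --> Balance breaks BCNF: {CustomerID}⁺ = {Balance, BranchCity, CustomerID}, so {CustomerID} is not a superkey.
Because {Balance} is non-prime and the left side of CustomerID --> Balance is not a superkey, the relation is not in 3NF.
All keys have size 1, which rules out partial dependencies — 2NF is satisfied.

2NF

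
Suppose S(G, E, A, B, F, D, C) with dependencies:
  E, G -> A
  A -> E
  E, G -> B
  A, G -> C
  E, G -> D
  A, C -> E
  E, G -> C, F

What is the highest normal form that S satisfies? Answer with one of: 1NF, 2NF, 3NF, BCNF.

Candidate keys: {A, G}, {E, G}. Prime attributes: {A, E, G}.
A -> E: {A}⁺ = {A, E}, which is not all of the attributes, so the left side is not a superkey — BCNF is violated.
But every attribute on its right side ({E}) is prime, and the same holds for every other non-superkey FD, so 3NF still holds.

3NF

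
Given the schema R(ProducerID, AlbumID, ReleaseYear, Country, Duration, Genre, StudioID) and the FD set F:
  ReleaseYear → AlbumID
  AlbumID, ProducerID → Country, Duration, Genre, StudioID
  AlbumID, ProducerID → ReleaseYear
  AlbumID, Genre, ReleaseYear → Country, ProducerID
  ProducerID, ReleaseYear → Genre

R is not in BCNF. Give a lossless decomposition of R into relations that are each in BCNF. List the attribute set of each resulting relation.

{AlbumID, ReleaseYear}; {Country, Duration, Genre, ProducerID, ReleaseYear, StudioID}

Candidate keys of the original relation: {AlbumID, ProducerID}, {Genre, ReleaseYear}, {ProducerID, ReleaseYear}.
Within {AlbumID, Country, Duration, Genre, ProducerID, ReleaseYear, StudioID}: {ReleaseYear}⁺ ∩ {AlbumID, Country, Duration, Genre, ProducerID, ReleaseYear, StudioID} = {AlbumID, ReleaseYear}, not the whole set, so ReleaseYear → AlbumID violates BCNF; decompose into {AlbumID, ReleaseYear} and {Country, Duration, Genre, ProducerID, ReleaseYear, StudioID}.
{AlbumID, ReleaseYear} has no BCNF violation.
{Country, Duration, Genre, ProducerID, ReleaseYear, StudioID} has no BCNF violation.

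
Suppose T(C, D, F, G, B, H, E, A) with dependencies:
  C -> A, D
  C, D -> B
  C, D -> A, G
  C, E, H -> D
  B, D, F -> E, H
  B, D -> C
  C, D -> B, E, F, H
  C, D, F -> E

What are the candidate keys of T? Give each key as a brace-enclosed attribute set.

{C}⁺ = {A, B, C, D, E, F, G, H} — all of the relation — so {C} is a candidate key.
{B, D}⁺ = {A, B, C, D, E, F, G, H} — all of the relation — so {B, D} is a candidate key.
These are minimal and exhaustive — every other superkey contains one of them.

{B, D}, {C}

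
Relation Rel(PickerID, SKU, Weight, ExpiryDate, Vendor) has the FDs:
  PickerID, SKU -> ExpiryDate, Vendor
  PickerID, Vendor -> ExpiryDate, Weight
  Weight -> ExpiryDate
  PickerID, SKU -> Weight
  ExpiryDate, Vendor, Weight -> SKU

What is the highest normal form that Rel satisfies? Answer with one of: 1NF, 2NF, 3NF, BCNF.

Candidate keys: {PickerID, SKU}, {PickerID, Vendor}. Prime attributes: {PickerID, SKU, Vendor}.
Weight -> ExpiryDate breaks BCNF: {Weight}⁺ = {ExpiryDate, Weight}, so {Weight} is not a superkey.
Weight -> ExpiryDate has non-prime {ExpiryDate} on the right and a non-superkey on the left, so 3NF fails.
Checking every proper subset of each key, none determines a non-prime attribute — 2NF is satisfied.

2NF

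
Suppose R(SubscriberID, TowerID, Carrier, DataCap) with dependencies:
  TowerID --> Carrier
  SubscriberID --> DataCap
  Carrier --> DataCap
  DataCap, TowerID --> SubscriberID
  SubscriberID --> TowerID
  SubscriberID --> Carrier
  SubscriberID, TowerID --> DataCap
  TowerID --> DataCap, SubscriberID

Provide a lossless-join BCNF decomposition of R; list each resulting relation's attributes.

{Carrier, DataCap}; {Carrier, SubscriberID, TowerID}

Candidate keys of the original relation: {SubscriberID}, {TowerID}.
Within {Carrier, DataCap, SubscriberID, TowerID}: {Carrier}⁺ ∩ {Carrier, DataCap, SubscriberID, TowerID} = {Carrier, DataCap}, not the whole set, so Carrier --> DataCap violates BCNF; decompose into {Carrier, DataCap} and {Carrier, SubscriberID, TowerID}.
{Carrier, DataCap} has no BCNF violation.
{Carrier, SubscriberID, TowerID} has no BCNF violation.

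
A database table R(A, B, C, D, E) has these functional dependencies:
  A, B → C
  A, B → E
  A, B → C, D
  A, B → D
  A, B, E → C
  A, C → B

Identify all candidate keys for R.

Attributes never on any right-hand side: {A} — every candidate key must contain it.
{A, B}⁺ = {A, B, C, D, E} — all of the relation — so {A, B} is a candidate key.
{A, C}⁺ = {A, B, C, D, E} — all of the relation — so {A, C} is a candidate key.
Any other superkey properly contains one of these, so there are no further candidate keys.

{A, B}, {A, C}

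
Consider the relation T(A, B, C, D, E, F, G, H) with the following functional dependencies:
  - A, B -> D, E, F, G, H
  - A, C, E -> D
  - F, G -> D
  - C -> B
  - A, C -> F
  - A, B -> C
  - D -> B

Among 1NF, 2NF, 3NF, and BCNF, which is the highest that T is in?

Candidate keys: {A, B}, {A, C}, {A, D}, {A, F, G}. Prime attributes: {A, B, C, D, F, G}.
For F, G -> D we have {F, G}⁺ = {B, D, F, G}; {F, G} is not a superkey, so BCNF fails.
But every attribute on its right side ({D}) is prime, and the same holds for every other non-superkey FD, so 3NF still holds.

3NF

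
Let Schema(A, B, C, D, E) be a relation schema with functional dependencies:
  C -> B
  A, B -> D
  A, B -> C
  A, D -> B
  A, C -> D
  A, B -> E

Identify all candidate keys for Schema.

No FD produces {A}, so it must be in every candidate key.
Closure of {A, B} is {A, B, C, D, E}, the whole schema; {A, B} is a candidate key.
Closure of {A, C} is {A, B, C, D, E}, the whole schema; {A, C} is a candidate key.
Closure of {A, D} is {A, B, C, D, E}, the whole schema; {A, D} is a candidate key.
Any other superkey properly contains one of these, so there are no further candidate keys.

{A, B}, {A, C}, {A, D}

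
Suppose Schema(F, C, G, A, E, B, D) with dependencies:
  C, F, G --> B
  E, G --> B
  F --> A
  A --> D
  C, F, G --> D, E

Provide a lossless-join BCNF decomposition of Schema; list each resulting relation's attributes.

{A, D}; {A, F}; {B, E, G}; {C, E, F, G}

Candidate key of the original relation: {C, F, G}.
{A, B, C, D, E, F, G}: {E, G} determines {B, E, G} here but is not a superkey — split on E, G --> B, giving {B, E, G} and {A, C, D, E, F, G}.
{B, E, G} has no BCNF violation.
{A, C, D, E, F, G}: {F} determines {A, D, F} here but is not a superkey — split on F --> A, D, giving {A, D, F} and {C, E, F, G}.
{A, D, F}: {A} determines {A, D} here but is not a superkey — split on A --> D, giving {A, D} and {A, F}.
{A, D} has no BCNF violation.
{A, F} has no BCNF violation.
{C, E, F, G} has no BCNF violation.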